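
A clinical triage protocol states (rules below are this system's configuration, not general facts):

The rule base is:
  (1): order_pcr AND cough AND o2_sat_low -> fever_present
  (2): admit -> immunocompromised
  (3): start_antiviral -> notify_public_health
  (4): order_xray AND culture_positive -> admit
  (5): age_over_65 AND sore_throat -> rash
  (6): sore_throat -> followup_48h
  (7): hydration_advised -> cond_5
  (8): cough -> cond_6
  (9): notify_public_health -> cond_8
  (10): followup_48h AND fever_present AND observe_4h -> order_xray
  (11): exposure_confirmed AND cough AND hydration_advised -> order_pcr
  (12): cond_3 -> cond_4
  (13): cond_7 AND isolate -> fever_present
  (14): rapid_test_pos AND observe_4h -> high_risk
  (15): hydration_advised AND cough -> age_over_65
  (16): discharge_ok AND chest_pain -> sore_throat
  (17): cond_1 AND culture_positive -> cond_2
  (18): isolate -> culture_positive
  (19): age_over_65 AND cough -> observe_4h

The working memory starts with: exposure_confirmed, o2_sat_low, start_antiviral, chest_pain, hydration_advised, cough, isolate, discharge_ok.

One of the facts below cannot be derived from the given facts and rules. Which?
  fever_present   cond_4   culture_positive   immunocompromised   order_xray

cond_4

Round 1 fires (3), (7), (8), (11), (15), (16), (18), giving notify_public_health, cond_5, cond_6, order_pcr, age_over_65, sore_throat, culture_positive.
Round 2 fires (1), (5), (6), (9), (19), giving fever_present, rash, followup_48h, cond_8, observe_4h.
Round 3 fires (10), giving order_xray.
Round 4 fires (4), giving admit.
Round 5 fires (2), giving immunocompromised.
Derived: order_xray (round 3), fever_present (round 2), immunocompromised (round 5), culture_positive (round 1). cond_4 never appears in any round.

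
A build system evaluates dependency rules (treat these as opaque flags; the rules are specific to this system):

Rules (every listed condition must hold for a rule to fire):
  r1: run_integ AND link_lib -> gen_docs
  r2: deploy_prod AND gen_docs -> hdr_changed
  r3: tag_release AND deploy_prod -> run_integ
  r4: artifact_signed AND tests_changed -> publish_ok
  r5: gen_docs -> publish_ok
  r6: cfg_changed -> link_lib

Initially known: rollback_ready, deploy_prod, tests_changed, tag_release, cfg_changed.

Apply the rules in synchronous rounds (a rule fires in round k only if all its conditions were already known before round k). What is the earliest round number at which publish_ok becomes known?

Round 1: r3 [tag_release AND deploy_prod -> run_integ]; r6 [cfg_changed -> link_lib]. Adds run_integ, link_lib.
Round 2: r1 [run_integ AND link_lib -> gen_docs]. Adds gen_docs.
Round 3: r2 [deploy_prod AND gen_docs -> hdr_changed]; r5 [gen_docs -> publish_ok]. Adds hdr_changed, publish_ok.
publish_ok first appears in round 3.

3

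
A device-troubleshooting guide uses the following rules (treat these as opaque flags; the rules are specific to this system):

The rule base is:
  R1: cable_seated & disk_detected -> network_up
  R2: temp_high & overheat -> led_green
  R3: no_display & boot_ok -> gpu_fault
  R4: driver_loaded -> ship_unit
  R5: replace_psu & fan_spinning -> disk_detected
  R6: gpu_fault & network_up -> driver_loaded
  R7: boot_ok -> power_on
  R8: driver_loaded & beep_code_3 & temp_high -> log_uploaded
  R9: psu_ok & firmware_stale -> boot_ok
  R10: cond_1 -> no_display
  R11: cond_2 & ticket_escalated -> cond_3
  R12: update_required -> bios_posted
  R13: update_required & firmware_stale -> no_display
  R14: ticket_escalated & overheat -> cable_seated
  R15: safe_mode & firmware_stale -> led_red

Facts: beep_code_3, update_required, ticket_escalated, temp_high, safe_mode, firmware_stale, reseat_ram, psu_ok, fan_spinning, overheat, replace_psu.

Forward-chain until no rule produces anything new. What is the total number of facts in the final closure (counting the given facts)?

Round 1 fires R2, R5, R9, R12, R13, R14, R15, giving led_green, disk_detected, boot_ok, bios_posted, no_display, cable_seated, led_red.
Round 2 fires R1, R3, R7, giving network_up, gpu_fault, power_on.
Round 3 fires R6, giving driver_loaded.
Round 4 fires R4, R8, giving ship_unit, log_uploaded.
Closure: {beep_code_3, bios_posted, boot_ok, cable_seated, disk_detected, driver_loaded, fan_spinning, firmware_stale, gpu_fault, led_green, led_red, log_uploaded, network_up, no_display, overheat, power_on, psu_ok, replace_psu, reseat_ram, safe_mode, ship_unit, temp_high, ticket_escalated, update_required} — 24 facts.

24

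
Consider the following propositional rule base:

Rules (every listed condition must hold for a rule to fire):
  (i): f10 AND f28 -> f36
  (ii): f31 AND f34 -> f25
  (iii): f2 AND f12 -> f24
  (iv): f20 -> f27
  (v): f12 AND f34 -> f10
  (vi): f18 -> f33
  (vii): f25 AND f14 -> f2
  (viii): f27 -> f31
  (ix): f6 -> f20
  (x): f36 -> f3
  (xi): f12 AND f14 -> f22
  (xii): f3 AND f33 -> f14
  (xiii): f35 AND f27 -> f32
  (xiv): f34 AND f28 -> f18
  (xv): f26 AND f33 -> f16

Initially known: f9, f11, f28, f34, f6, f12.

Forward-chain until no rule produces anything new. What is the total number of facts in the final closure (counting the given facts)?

Round 1 — (v), (ix), (xiv), derive f10, f20, f18.
Round 2 — (i), (iv), (vi), derive f36, f27, f33.
Round 3 — (viii), (x), derive f31, f3.
Round 4 — (ii), (xii), derive f25, f14.
Round 5 — (vii), (xi), derive f2, f22.
Round 6 — (iii), derive f24.
Closure: {f10, f11, f12, f14, f18, f2, f20, f22, f24, f25, f27, f28, f3, f31, f33, f34, f36, f6, f9} — 19 facts.

19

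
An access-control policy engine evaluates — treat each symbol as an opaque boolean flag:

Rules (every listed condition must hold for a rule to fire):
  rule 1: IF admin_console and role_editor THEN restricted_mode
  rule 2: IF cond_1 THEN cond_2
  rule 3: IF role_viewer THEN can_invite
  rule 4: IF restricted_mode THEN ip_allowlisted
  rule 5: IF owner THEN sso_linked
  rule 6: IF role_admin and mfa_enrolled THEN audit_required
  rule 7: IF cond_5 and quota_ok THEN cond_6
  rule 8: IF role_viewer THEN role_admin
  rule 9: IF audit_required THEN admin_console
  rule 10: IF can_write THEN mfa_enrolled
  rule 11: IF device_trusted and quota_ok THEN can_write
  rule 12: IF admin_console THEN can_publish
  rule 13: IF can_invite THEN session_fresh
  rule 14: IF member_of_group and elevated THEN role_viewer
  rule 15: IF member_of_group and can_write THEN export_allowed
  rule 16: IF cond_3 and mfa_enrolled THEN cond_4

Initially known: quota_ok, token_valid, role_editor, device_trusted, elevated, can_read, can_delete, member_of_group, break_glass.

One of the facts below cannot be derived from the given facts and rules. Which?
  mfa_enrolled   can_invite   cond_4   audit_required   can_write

cond_4

Round 1: rule 11 [IF device_trusted and quota_ok THEN can_write]; rule 14 [IF member_of_group and elevated THEN role_viewer]. Adds can_write, role_viewer.
Round 2: rule 3 [IF role_viewer THEN can_invite]; rule 8 [IF role_viewer THEN role_admin]; rule 10 [IF can_write THEN mfa_enrolled]; rule 15 [IF member_of_group and can_write THEN export_allowed]. Adds can_invite, role_admin, mfa_enrolled, export_allowed.
Round 3: rule 6 [IF role_admin and mfa_enrolled THEN audit_required]; rule 13 [IF can_invite THEN session_fresh]. Adds audit_required, session_fresh.
Round 4: rule 9 [IF audit_required THEN admin_console]. Adds admin_console.
Round 5: rule 1 [IF admin_console and role_editor THEN restricted_mode]; rule 12 [IF admin_console THEN can_publish]. Adds restricted_mode, can_publish.
Round 6: rule 4 [IF restricted_mode THEN ip_allowlisted]. Adds ip_allowlisted.
Derived: mfa_enrolled (round 2), can_invite (round 2), audit_required (round 3), can_write (round 1). cond_4 never appears in any round.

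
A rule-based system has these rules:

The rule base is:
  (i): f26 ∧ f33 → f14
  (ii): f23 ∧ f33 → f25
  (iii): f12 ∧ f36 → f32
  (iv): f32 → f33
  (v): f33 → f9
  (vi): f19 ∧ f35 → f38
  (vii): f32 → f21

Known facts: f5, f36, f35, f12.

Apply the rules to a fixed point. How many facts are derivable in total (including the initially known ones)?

8

Round 1 — (iii), derive f32.
Round 2 — (iv), (vii), derive f33, f21.
Round 3 — (v), derive f9.
Closure: {f12, f21, f32, f33, f35, f36, f5, f9} — 8 facts.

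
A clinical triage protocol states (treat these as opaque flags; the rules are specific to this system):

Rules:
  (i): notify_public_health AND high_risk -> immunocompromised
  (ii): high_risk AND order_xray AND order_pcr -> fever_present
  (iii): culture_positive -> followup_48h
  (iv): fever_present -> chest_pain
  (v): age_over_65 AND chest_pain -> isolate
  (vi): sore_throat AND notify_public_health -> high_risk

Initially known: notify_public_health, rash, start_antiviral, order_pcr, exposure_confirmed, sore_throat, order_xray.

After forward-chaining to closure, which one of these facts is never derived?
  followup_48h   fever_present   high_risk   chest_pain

followup_48h

Round 1: (vi) [sore_throat AND notify_public_health -> high_risk]. Adds high_risk.
Round 2: (i) [notify_public_health AND high_risk -> immunocompromised]; (ii) [high_risk AND order_xray AND order_pcr -> fever_present]. Adds immunocompromised, fever_present.
Round 3: (iv) [fever_present -> chest_pain]. Adds chest_pain.
Derived: high_risk (round 1), fever_present (round 2), chest_pain (round 3). followup_48h never appears in any round.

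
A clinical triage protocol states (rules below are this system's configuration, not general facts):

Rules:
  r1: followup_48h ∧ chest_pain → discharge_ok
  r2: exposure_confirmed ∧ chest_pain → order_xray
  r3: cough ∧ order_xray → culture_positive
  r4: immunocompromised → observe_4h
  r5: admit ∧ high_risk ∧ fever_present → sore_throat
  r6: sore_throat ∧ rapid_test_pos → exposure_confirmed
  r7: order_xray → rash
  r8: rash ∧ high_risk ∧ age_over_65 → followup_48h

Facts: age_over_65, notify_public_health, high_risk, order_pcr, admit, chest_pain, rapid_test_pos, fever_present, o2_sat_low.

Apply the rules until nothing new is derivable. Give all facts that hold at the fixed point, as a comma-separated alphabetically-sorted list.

admit, age_over_65, chest_pain, discharge_ok, exposure_confirmed, fever_present, followup_48h, high_risk, notify_public_health, o2_sat_low, order_pcr, order_xray, rapid_test_pos, rash, sore_throat

Round 1 — r5, derive sore_throat.
Round 2 — r6, derive exposure_confirmed.
Round 3 — r2, derive order_xray.
Round 4 — r7, derive rash.
Round 5 — r8, derive followup_48h.
Round 6 — r1, derive discharge_ok.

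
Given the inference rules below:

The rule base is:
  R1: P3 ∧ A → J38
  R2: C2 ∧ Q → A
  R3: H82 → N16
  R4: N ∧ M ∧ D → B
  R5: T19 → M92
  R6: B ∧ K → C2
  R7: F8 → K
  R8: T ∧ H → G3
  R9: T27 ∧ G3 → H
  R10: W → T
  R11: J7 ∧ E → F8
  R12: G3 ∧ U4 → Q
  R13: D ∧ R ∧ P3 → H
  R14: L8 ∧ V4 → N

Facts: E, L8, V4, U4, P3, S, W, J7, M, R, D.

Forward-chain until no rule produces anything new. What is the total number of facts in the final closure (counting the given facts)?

22

Round 1 fires R10, R11, R13, R14, giving T, F8, H, N.
Round 2 fires R4, R7, R8, giving B, K, G3.
Round 3 fires R6, R12, giving C2, Q.
Round 4 fires R2, giving A.
Round 5 fires R1, giving J38.
Closure: {A, B, C2, D, E, F8, G3, H, J38, J7, K, L8, M, N, P3, Q, R, S, T, U4, V4, W} — 22 facts.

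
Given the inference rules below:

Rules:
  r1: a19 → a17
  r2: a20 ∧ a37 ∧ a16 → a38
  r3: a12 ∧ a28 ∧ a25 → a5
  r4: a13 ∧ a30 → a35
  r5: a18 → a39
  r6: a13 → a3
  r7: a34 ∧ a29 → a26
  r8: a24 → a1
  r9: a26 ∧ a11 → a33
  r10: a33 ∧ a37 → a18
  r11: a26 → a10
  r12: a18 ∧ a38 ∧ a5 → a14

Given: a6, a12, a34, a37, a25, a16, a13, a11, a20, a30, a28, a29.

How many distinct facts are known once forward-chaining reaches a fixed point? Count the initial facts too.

Round 1 fires r2, r3, r4, r6, r7, giving a38, a5, a35, a3, a26.
Round 2 fires r9, r11, giving a33, a10.
Round 3 fires r10, giving a18.
Round 4 fires r5, r12, giving a39, a14.
Closure: {a10, a11, a12, a13, a14, a16, a18, a20, a25, a26, a28, a29, a3, a30, a33, a34, a35, a37, a38, a39, a5, a6} — 22 facts.

22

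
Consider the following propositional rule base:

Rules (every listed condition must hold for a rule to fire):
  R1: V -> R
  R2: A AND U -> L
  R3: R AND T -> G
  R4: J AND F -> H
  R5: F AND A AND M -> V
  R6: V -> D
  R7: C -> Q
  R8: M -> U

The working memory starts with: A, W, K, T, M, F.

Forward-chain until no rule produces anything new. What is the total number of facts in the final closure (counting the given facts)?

Round 1 — R5, R8, derive V, U.
Round 2 — R1, R2, R6, derive R, L, D.
Round 3 — R3, derive G.
Closure: {A, D, F, G, K, L, M, R, T, U, V, W} — 12 facts.

12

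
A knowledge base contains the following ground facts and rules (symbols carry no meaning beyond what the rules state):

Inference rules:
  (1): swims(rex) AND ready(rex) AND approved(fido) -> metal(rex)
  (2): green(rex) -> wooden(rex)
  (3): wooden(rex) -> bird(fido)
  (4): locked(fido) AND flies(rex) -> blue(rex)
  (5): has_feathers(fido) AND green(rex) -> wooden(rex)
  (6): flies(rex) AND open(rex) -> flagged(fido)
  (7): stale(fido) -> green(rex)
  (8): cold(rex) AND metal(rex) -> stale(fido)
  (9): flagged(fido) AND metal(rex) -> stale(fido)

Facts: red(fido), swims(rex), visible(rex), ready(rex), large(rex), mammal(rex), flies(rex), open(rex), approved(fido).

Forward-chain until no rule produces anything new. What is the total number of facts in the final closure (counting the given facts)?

15

Round 1 fires (1), (6), giving metal(rex), flagged(fido).
Round 2 fires (9), giving stale(fido).
Round 3 fires (7), giving green(rex).
Round 4 fires (2), giving wooden(rex).
Round 5 fires (3), giving bird(fido).
Closure: {approved(fido), bird(fido), flagged(fido), flies(rex), green(rex), large(rex), mammal(rex), metal(rex), open(rex), ready(rex), red(fido), stale(fido), swims(rex), visible(rex), wooden(rex)} — 15 facts.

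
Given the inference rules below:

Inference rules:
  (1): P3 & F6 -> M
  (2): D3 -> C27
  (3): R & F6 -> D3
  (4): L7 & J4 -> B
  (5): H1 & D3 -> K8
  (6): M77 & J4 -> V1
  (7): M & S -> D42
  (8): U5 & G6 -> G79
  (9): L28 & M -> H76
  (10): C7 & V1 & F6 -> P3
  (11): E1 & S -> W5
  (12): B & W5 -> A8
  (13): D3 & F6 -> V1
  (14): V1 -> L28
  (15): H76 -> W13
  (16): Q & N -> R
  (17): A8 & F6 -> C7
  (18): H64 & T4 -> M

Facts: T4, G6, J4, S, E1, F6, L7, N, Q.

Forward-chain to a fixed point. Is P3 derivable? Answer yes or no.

Round 1 — (4), (11), (16), derive B, W5, R.
Round 2 — (3), (12), derive D3, A8.
Round 3 — (2), (13), (17), derive C27, V1, C7.
Round 4 — (10), (14), derive P3, L28.
Round 5 — (1), derive M.
Round 6 — (7), (9), derive D42, H76.
Round 7 — (15), derive W13.
P3 appears in round 4, so it is derivable.

yes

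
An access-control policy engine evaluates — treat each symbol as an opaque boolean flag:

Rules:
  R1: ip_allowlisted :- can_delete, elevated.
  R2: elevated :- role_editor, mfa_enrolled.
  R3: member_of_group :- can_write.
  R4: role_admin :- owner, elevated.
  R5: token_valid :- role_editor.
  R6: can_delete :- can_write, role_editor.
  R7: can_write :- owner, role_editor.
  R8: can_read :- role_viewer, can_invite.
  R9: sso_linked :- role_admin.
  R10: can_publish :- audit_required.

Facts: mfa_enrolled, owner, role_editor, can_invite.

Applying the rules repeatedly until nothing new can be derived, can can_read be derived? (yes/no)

no

Round 1 fires R2, R5, R7, giving elevated, token_valid, can_write.
Round 2 fires R3, R4, R6, giving member_of_group, role_admin, can_delete.
Round 3 fires R1, R9, giving ip_allowlisted, sso_linked.
Fixed point reached. can_read is concluded only by R8; R8 needs role_viewer (never derived).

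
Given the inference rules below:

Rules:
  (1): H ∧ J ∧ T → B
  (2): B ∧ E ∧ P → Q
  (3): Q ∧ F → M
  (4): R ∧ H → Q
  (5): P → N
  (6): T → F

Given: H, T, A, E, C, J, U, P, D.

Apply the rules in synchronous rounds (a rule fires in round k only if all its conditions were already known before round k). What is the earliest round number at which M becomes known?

Round 1 — (1), (5), (6), derive B, N, F.
Round 2 — (2), derive Q.
Round 3 — (3), derive M.
M first appears in round 3.

3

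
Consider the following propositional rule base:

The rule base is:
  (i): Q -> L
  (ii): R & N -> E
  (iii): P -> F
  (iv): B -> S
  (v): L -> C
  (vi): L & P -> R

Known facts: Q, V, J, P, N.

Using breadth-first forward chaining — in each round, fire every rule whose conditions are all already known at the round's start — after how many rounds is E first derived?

Round 1 — (i), (iii), derive L, F.
Round 2 — (v), (vi), derive C, R.
Round 3 — (ii), derive E.
E first appears in round 3.

3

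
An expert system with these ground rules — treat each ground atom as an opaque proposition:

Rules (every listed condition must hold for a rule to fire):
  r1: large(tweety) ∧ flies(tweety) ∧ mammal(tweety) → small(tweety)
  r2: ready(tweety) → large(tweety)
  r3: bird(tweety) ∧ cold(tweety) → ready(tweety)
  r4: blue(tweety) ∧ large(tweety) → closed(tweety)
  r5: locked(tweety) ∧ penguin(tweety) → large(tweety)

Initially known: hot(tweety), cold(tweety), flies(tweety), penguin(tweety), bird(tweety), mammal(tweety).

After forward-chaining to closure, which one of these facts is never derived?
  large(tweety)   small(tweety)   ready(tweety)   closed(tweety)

Round 1 fires r3, giving ready(tweety).
Round 2 fires r2, giving large(tweety).
Round 3 fires r1, giving small(tweety).
Derived: large(tweety) (round 2), small(tweety) (round 3), ready(tweety) (round 1). closed(tweety) never appears in any round.

closed(tweety)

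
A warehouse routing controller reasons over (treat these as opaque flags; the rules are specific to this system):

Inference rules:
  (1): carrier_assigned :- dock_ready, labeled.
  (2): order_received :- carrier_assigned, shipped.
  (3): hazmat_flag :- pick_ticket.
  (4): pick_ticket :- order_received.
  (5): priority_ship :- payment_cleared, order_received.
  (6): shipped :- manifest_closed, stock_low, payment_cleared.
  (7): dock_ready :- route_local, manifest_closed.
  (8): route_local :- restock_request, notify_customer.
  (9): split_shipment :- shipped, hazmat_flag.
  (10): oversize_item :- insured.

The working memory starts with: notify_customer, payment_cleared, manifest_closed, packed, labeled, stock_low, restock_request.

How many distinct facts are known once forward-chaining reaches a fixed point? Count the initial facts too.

[1] (6) [shipped :- manifest_closed, stock_low, payment_cleared.]; (8) [route_local :- restock_request, notify_customer.]. ⇒ new: shipped, route_local.
[2] (7) [dock_ready :- route_local, manifest_closed.]. ⇒ new: dock_ready.
[3] (1) [carrier_assigned :- dock_ready, labeled.]. ⇒ new: carrier_assigned.
[4] (2) [order_received :- carrier_assigned, shipped.]. ⇒ new: order_received.
[5] (4) [pick_ticket :- order_received.]; (5) [priority_ship :- payment_cleared, order_received.]. ⇒ new: pick_ticket, priority_ship.
[6] (3) [hazmat_flag :- pick_ticket.]. ⇒ new: hazmat_flag.
[7] (9) [split_shipment :- shipped, hazmat_flag.]. ⇒ new: split_shipment.
Closure: {carrier_assigned, dock_ready, hazmat_flag, labeled, manifest_closed, notify_customer, order_received, packed, payment_cleared, pick_ticket, priority_ship, restock_request, route_local, shipped, split_shipment, stock_low} — 16 facts.

16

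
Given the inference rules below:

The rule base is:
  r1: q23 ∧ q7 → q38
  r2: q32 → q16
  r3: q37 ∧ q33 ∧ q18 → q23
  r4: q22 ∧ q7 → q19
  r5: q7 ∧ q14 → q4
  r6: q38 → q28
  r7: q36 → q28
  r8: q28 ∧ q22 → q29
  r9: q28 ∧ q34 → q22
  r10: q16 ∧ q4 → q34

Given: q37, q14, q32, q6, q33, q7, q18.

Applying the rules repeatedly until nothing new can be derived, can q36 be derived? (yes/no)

no

[1] r2 [q32 → q16]; r3 [q37 ∧ q33 ∧ q18 → q23]; r5 [q7 ∧ q14 → q4]. ⇒ new: q16, q23, q4.
[2] r1 [q23 ∧ q7 → q38]; r10 [q16 ∧ q4 → q34]. ⇒ new: q38, q34.
[3] r6 [q38 → q28]. ⇒ new: q28.
[4] r9 [q28 ∧ q34 → q22]. ⇒ new: q22.
[5] r4 [q22 ∧ q7 → q19]; r8 [q28 ∧ q22 → q29]. ⇒ new: q19, q29.
Fixed point reached. No rule has q36 as a consequent, and it is not given.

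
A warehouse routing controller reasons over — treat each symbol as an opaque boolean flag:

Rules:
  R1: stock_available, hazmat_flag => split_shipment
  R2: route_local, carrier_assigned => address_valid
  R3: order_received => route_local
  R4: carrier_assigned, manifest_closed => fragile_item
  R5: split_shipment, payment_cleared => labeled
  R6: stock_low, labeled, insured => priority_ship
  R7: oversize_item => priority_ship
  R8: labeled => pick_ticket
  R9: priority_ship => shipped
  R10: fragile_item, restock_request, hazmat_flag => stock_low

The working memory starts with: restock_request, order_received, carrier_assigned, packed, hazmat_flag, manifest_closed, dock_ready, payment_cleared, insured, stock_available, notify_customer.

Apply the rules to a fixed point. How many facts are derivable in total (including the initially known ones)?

20

Round 1 fires R1, R3, R4, giving split_shipment, route_local, fragile_item.
Round 2 fires R2, R5, R10, giving address_valid, labeled, stock_low.
Round 3 fires R6, R8, giving priority_ship, pick_ticket.
Round 4 fires R9, giving shipped.
Closure: {address_valid, carrier_assigned, dock_ready, fragile_item, hazmat_flag, insured, labeled, manifest_closed, notify_customer, order_received, packed, payment_cleared, pick_ticket, priority_ship, restock_request, route_local, shipped, split_shipment, stock_available, stock_low} — 20 facts.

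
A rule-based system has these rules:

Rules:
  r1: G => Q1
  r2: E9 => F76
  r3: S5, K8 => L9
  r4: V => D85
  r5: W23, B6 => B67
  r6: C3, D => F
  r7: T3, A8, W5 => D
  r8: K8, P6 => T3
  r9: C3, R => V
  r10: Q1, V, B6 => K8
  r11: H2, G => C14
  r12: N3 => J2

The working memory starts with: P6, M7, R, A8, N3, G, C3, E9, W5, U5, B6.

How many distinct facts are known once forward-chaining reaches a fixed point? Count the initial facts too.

Round 1: r1 [G => Q1]; r2 [E9 => F76]; r9 [C3, R => V]; r12 [N3 => J2]. New: Q1, F76, V, J2.
Round 2: r4 [V => D85]; r10 [Q1, V, B6 => K8]. New: D85, K8.
Round 3: r8 [K8, P6 => T3]. New: T3.
Round 4: r7 [T3, A8, W5 => D]. New: D.
Round 5: r6 [C3, D => F]. New: F.
Closure: {A8, B6, C3, D, D85, E9, F, F76, G, J2, K8, M7, N3, P6, Q1, R, T3, U5, V, W5} — 20 facts.

20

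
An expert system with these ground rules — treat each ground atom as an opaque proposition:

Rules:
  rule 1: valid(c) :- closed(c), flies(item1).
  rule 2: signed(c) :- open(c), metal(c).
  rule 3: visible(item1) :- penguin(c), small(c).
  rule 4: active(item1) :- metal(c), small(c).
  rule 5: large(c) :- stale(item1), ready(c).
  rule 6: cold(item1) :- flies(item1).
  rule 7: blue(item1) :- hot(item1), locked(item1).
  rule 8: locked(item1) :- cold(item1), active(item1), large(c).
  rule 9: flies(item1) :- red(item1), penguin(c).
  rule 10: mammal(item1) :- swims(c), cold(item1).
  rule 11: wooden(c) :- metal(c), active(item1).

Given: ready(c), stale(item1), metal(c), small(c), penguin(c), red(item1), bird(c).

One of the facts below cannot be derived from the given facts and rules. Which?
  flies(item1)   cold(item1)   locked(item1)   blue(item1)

blue(item1)

[1] rule 3 [visible(item1) :- penguin(c), small(c).]; rule 4 [active(item1) :- metal(c), small(c).]; rule 5 [large(c) :- stale(item1), ready(c).]; rule 9 [flies(item1) :- red(item1), penguin(c).]. ⇒ new: visible(item1), active(item1), large(c), flies(item1).
[2] rule 6 [cold(item1) :- flies(item1).]; rule 11 [wooden(c) :- metal(c), active(item1).]. ⇒ new: cold(item1), wooden(c).
[3] rule 8 [locked(item1) :- cold(item1), active(item1), large(c).]. ⇒ new: locked(item1).
Derived: cold(item1) (round 2), locked(item1) (round 3), flies(item1) (round 1). blue(item1) never appears in any round.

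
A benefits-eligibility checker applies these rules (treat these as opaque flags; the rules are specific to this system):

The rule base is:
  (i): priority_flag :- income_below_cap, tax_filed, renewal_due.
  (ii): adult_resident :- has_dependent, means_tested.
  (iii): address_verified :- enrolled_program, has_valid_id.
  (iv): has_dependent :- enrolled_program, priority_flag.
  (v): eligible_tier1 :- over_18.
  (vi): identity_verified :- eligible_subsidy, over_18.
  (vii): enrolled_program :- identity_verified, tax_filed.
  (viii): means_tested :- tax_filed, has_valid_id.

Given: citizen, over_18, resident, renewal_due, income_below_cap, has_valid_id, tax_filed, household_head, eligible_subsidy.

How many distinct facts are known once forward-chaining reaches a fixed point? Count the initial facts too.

Round 1: (i) [priority_flag :- income_below_cap, tax_filed, renewal_due.]; (v) [eligible_tier1 :- over_18.]; (vi) [identity_verified :- eligible_subsidy, over_18.]; (viii) [means_tested :- tax_filed, has_valid_id.]. New: priority_flag, eligible_tier1, identity_verified, means_tested.
Round 2: (vii) [enrolled_program :- identity_verified, tax_filed.]. New: enrolled_program.
Round 3: (iii) [address_verified :- enrolled_program, has_valid_id.]; (iv) [has_dependent :- enrolled_program, priority_flag.]. New: address_verified, has_dependent.
Round 4: (ii) [adult_resident :- has_dependent, means_tested.]. New: adult_resident.
Closure: {address_verified, adult_resident, citizen, eligible_subsidy, eligible_tier1, enrolled_program, has_dependent, has_valid_id, household_head, identity_verified, income_below_cap, means_tested, over_18, priority_flag, renewal_due, resident, tax_filed} — 17 facts.

17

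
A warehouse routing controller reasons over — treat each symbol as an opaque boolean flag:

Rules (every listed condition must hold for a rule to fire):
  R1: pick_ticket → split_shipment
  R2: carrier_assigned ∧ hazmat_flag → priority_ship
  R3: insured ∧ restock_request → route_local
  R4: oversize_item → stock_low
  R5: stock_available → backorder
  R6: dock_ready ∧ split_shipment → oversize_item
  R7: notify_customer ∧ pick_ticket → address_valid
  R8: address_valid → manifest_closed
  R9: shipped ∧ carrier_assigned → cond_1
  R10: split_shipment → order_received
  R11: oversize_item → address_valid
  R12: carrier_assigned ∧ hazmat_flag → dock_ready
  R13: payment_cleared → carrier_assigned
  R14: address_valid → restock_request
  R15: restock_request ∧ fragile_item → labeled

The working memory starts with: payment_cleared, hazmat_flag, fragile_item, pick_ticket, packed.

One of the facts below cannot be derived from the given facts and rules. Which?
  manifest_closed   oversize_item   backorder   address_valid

Round 1 — R1, R13, derive split_shipment, carrier_assigned.
Round 2 — R2, R10, R12, derive priority_ship, order_received, dock_ready.
Round 3 — R6, derive oversize_item.
Round 4 — R4, R11, derive stock_low, address_valid.
Round 5 — R8, R14, derive manifest_closed, restock_request.
Round 6 — R15, derive labeled.
Derived: manifest_closed (round 5), oversize_item (round 3), address_valid (round 4). backorder never appears in any round.

backorder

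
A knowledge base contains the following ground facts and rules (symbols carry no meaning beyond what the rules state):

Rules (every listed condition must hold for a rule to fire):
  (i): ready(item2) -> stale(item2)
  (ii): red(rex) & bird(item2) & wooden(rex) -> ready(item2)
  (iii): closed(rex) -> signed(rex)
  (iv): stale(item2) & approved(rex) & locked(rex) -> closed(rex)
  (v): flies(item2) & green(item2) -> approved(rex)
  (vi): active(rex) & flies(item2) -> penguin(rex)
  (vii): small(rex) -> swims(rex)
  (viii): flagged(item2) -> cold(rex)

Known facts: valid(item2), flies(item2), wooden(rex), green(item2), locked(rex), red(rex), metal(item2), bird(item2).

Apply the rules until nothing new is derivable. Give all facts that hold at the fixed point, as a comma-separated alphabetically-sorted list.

Round 1: (ii) [red(rex) & bird(item2) & wooden(rex) -> ready(item2)]; (v) [flies(item2) & green(item2) -> approved(rex)]. New: ready(item2), approved(rex).
Round 2: (i) [ready(item2) -> stale(item2)]. New: stale(item2).
Round 3: (iv) [stale(item2) & approved(rex) & locked(rex) -> closed(rex)]. New: closed(rex).
Round 4: (iii) [closed(rex) -> signed(rex)]. New: signed(rex).

approved(rex), bird(item2), closed(rex), flies(item2), green(item2), locked(rex), metal(item2), ready(item2), red(rex), signed(rex), stale(item2), valid(item2), wooden(rex)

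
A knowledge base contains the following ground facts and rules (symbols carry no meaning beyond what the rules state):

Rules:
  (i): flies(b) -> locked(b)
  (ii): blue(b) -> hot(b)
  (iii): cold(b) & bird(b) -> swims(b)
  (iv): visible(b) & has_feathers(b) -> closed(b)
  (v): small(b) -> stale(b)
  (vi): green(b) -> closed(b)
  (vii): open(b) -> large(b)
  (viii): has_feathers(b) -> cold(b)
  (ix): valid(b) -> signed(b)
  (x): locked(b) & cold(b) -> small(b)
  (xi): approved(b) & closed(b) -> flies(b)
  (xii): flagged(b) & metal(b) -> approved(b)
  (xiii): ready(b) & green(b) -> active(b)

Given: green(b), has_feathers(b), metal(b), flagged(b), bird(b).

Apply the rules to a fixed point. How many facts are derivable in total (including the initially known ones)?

Round 1 — (vi), (viii), (xii), derive closed(b), cold(b), approved(b).
Round 2 — (iii), (xi), derive swims(b), flies(b).
Round 3 — (i), derive locked(b).
Round 4 — (x), derive small(b).
Round 5 — (v), derive stale(b).
Closure: {approved(b), bird(b), closed(b), cold(b), flagged(b), flies(b), green(b), has_feathers(b), locked(b), metal(b), small(b), stale(b), swims(b)} — 13 facts.

13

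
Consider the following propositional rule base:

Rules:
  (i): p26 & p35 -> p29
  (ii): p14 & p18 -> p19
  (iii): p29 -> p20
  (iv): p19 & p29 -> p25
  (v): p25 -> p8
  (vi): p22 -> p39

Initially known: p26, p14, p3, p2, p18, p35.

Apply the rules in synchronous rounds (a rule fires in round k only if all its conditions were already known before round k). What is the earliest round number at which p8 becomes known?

3

Round 1: (i) [p26 & p35 -> p29]; (ii) [p14 & p18 -> p19]. Adds p29, p19.
Round 2: (iii) [p29 -> p20]; (iv) [p19 & p29 -> p25]. Adds p20, p25.
Round 3: (v) [p25 -> p8]. Adds p8.
p8 first appears in round 3.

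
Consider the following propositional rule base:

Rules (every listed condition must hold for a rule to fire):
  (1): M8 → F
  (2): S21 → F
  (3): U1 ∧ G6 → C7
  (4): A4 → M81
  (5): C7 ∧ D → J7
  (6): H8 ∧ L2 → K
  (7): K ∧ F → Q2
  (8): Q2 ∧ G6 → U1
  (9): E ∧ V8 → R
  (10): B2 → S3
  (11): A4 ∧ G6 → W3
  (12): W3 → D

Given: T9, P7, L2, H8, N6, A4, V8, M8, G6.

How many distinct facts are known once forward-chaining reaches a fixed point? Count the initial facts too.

Round 1: (1) [M8 → F]; (4) [A4 → M81]; (6) [H8 ∧ L2 → K]; (11) [A4 ∧ G6 → W3]. New: F, M81, K, W3.
Round 2: (7) [K ∧ F → Q2]; (12) [W3 → D]. New: Q2, D.
Round 3: (8) [Q2 ∧ G6 → U1]. New: U1.
Round 4: (3) [U1 ∧ G6 → C7]. New: C7.
Round 5: (5) [C7 ∧ D → J7]. New: J7.
Closure: {A4, C7, D, F, G6, H8, J7, K, L2, M8, M81, N6, P7, Q2, T9, U1, V8, W3} — 18 facts.

18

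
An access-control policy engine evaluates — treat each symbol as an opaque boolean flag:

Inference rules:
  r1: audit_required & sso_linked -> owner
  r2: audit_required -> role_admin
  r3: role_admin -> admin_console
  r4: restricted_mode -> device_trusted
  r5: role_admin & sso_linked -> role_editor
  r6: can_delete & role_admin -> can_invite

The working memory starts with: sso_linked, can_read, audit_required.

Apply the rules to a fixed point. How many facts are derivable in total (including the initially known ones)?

7

Round 1: r1 [audit_required & sso_linked -> owner]; r2 [audit_required -> role_admin]. New: owner, role_admin.
Round 2: r3 [role_admin -> admin_console]; r5 [role_admin & sso_linked -> role_editor]. New: admin_console, role_editor.
Closure: {admin_console, audit_required, can_read, owner, role_admin, role_editor, sso_linked} — 7 facts.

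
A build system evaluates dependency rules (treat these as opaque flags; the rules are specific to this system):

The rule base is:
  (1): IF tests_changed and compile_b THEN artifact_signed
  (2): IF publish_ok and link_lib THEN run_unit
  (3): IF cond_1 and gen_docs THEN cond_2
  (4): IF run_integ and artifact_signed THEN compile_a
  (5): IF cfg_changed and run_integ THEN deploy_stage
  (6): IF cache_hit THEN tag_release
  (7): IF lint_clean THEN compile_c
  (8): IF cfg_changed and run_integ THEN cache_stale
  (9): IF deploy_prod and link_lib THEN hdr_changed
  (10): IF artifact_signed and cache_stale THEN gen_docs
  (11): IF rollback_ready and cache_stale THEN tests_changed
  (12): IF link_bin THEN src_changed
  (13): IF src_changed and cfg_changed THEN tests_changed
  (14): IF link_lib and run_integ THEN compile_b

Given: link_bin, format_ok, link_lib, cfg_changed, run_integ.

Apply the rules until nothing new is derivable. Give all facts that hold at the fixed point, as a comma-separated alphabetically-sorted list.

artifact_signed, cache_stale, cfg_changed, compile_a, compile_b, deploy_stage, format_ok, gen_docs, link_bin, link_lib, run_integ, src_changed, tests_changed

Round 1 fires (5), (8), (12), (14), giving deploy_stage, cache_stale, src_changed, compile_b.
Round 2 fires (13), giving tests_changed.
Round 3 fires (1), giving artifact_signed.
Round 4 fires (4), (10), giving compile_a, gen_docs.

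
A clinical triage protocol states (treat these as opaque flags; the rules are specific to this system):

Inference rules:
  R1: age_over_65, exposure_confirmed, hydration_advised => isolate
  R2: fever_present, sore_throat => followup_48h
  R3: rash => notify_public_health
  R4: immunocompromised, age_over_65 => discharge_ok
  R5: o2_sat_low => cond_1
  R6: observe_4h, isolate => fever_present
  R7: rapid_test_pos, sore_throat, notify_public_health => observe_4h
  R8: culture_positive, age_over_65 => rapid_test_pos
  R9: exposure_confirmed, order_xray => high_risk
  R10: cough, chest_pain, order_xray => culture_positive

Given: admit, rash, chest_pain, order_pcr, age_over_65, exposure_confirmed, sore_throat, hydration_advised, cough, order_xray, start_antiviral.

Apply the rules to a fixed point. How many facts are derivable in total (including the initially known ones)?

[1] R1 [age_over_65, exposure_confirmed, hydration_advised => isolate]; R3 [rash => notify_public_health]; R9 [exposure_confirmed, order_xray => high_risk]; R10 [cough, chest_pain, order_xray => culture_positive]. ⇒ new: isolate, notify_public_health, high_risk, culture_positive.
[2] R8 [culture_positive, age_over_65 => rapid_test_pos]. ⇒ new: rapid_test_pos.
[3] R7 [rapid_test_pos, sore_throat, notify_public_health => observe_4h]. ⇒ new: observe_4h.
[4] R6 [observe_4h, isolate => fever_present]. ⇒ new: fever_present.
[5] R2 [fever_present, sore_throat => followup_48h]. ⇒ new: followup_48h.
Closure: {admit, age_over_65, chest_pain, cough, culture_positive, exposure_confirmed, fever_present, followup_48h, high_risk, hydration_advised, isolate, notify_public_health, observe_4h, order_pcr, order_xray, rapid_test_pos, rash, sore_throat, start_antiviral} — 19 facts.

19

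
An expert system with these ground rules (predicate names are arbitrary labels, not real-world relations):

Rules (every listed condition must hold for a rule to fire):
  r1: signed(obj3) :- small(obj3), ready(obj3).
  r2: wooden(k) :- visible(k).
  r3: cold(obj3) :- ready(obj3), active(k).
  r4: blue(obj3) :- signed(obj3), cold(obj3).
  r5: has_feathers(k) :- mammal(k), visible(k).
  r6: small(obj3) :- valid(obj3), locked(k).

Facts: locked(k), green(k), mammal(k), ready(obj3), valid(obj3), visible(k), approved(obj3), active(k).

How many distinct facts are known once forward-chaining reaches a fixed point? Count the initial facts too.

14

[1] r2 [wooden(k) :- visible(k).]; r3 [cold(obj3) :- ready(obj3), active(k).]; r5 [has_feathers(k) :- mammal(k), visible(k).]; r6 [small(obj3) :- valid(obj3), locked(k).]. ⇒ new: wooden(k), cold(obj3), has_feathers(k), small(obj3).
[2] r1 [signed(obj3) :- small(obj3), ready(obj3).]. ⇒ new: signed(obj3).
[3] r4 [blue(obj3) :- signed(obj3), cold(obj3).]. ⇒ new: blue(obj3).
Closure: {active(k), approved(obj3), blue(obj3), cold(obj3), green(k), has_feathers(k), locked(k), mammal(k), ready(obj3), signed(obj3), small(obj3), valid(obj3), visible(k), wooden(k)} — 14 facts.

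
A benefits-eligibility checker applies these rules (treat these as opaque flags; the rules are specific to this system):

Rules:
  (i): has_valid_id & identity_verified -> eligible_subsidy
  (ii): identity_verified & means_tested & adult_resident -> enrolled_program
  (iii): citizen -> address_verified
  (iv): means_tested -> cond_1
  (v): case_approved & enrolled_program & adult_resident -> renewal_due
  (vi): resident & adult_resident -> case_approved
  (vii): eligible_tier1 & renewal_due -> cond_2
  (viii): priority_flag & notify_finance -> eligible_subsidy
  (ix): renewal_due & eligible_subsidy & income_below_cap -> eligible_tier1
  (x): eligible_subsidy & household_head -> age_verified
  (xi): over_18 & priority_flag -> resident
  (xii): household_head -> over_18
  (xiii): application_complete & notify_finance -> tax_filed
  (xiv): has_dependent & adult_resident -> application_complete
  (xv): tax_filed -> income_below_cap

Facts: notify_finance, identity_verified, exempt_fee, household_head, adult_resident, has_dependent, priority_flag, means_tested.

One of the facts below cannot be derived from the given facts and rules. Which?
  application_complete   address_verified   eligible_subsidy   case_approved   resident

[1] (ii) [identity_verified & means_tested & adult_resident -> enrolled_program]; (iv) [means_tested -> cond_1]; (viii) [priority_flag & notify_finance -> eligible_subsidy]; (xii) [household_head -> over_18]; (xiv) [has_dependent & adult_resident -> application_complete]. ⇒ new: enrolled_program, cond_1, eligible_subsidy, over_18, application_complete.
[2] (x) [eligible_subsidy & household_head -> age_verified]; (xi) [over_18 & priority_flag -> resident]; (xiii) [application_complete & notify_finance -> tax_filed]. ⇒ new: age_verified, resident, tax_filed.
[3] (vi) [resident & adult_resident -> case_approved]; (xv) [tax_filed -> income_below_cap]. ⇒ new: case_approved, income_below_cap.
[4] (v) [case_approved & enrolled_program & adult_resident -> renewal_due]. ⇒ new: renewal_due.
[5] (ix) [renewal_due & eligible_subsidy & income_below_cap -> eligible_tier1]. ⇒ new: eligible_tier1.
[6] (vii) [eligible_tier1 & renewal_due -> cond_2]. ⇒ new: cond_2.
Derived: case_approved (round 3), resident (round 2), eligible_subsidy (round 1), application_complete (round 1). address_verified never appears in any round.

address_verified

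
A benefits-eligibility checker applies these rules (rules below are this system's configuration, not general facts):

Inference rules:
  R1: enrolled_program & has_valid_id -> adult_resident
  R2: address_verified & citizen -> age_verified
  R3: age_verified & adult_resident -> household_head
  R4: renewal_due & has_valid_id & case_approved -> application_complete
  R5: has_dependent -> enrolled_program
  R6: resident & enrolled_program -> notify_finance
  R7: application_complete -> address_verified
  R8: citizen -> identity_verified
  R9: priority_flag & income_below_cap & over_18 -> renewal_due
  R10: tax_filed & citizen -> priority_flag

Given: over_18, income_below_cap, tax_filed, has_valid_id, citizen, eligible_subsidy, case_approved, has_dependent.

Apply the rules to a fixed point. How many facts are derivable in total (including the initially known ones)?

17

Round 1 fires R5, R8, R10, giving enrolled_program, identity_verified, priority_flag.
Round 2 fires R1, R9, giving adult_resident, renewal_due.
Round 3 fires R4, giving application_complete.
Round 4 fires R7, giving address_verified.
Round 5 fires R2, giving age_verified.
Round 6 fires R3, giving household_head.
Closure: {address_verified, adult_resident, age_verified, application_complete, case_approved, citizen, eligible_subsidy, enrolled_program, has_dependent, has_valid_id, household_head, identity_verified, income_below_cap, over_18, priority_flag, renewal_due, tax_filed} — 17 facts.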